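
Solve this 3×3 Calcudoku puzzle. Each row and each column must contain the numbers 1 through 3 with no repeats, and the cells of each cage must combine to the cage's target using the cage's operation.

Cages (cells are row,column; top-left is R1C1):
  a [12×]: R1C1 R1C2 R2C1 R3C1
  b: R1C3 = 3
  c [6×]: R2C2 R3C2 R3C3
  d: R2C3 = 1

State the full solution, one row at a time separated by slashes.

The 4 cells of cage a must have product 12; hence R1C2 = 2.
B is a freebie, which forces R1C3 = 3.
Cage d is a single given cell, which forces R2C3 = 1.
1 is placed in column 3; hence R3C3 = 2.
3 is placed in row 1, so R1C1 = 1.
Cage a needs product 12, leaving R2C1 = 2.
Row 2 already has 1; hence R2C2 = 3.
Cage a needs product 12; hence R3C1 = 3.
Cage c has product 6, leaving R3C2 = 1.

1 2 3 / 2 3 1 / 3 1 2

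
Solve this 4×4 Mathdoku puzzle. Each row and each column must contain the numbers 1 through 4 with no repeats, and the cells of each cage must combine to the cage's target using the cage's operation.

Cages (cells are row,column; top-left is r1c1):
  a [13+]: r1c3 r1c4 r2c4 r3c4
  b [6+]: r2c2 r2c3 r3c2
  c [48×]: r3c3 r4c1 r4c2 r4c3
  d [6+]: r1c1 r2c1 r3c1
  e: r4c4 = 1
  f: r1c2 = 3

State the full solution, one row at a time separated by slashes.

1 3 4 2 / 2 4 1 3 / 3 1 2 4 / 4 2 3 1

Cage f is given, so r1c2 = 3.
Cage a needs sum 13, which forces r1c3 = 4.
Row 1 already has 3, which forces r1c4 = 2.
Column 3 already has 4, so r3c3 = 2.
E is a freebie, leaving r4c4 = 1.
Row 1 already has 2, which forces r1c1 = 1.
Cage d needs sum 6, so r2c1 = 2.
Row 2 already has 2, so r2c2 = 4.
Row 2 already has 4, leaving r2c4 = 3.
Cage d has sum 6, which forces r3c1 = 3.
Row 3 already has 2, which forces r3c2 = 1.
Column 4 already has 3, which forces r3c4 = 4.
Column 1 already has 2, which forces r4c1 = 4.
4 is placed in column 2, which forces r4c2 = 2.
Row 4 now contains 1, leaving r4c3 = 3.
Row 2 now contains 3; hence r2c3 = 1.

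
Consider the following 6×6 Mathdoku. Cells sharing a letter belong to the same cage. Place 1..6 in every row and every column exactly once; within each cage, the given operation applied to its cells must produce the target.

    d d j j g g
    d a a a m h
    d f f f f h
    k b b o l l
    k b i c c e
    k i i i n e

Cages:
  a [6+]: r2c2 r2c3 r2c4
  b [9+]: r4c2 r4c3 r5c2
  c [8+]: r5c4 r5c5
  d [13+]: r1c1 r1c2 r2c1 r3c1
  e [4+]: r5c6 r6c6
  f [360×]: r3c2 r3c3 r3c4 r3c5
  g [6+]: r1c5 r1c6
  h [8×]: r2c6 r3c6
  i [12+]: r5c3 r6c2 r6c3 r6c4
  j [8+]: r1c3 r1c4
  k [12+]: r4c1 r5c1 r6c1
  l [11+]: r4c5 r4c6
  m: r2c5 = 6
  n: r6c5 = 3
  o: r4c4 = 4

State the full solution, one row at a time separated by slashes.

Cage m is a single given cell, so r2c5 = 6.
Cage o is a single given cell, so r4c4 = 4.
Column 5 already has 6, which forces r4c5 = 5.
Row 4 already has 5, so r4c6 = 6.
N is a freebie; hence r6c5 = 3.
3 is placed in row 6, which forces r6c6 = 1.
Column 5 already has 3, so r3c5 = 4.
Row 3 already has 4, which forces r3c6 = 2.
Cage i needs sum 12, leaving r5c3 = 1.
Cage c's pair has sum 8; hence r5c4 = 6.
Column 5 already has 3, so r5c5 = 2.
Column 6 now contains 1, leaving r5c6 = 3.
Column 5 now contains 2, leaving r1c5 = 1.
Cage g's pair has sum 6, leaving r1c6 = 5.
Column 6 already has 2, so r2c6 = 4.
Cage j needs two cells with sum 8, so r1c3 = 6.
The two cells of cage j must have sum 8, which forces r1c4 = 2.
2 is placed in column 4, which forces r6c4 = 5.
Cage f has product 360, leaving r3c2 = 6.
Cage f needs product 360, so r3c3 = 5.
Column 4 already has 5, so r3c4 = 3.
Cage d has sum 13, which forces r2c1 = 5.
3 is placed in column 4, so r2c4 = 1.
Row 3 now contains 5, leaving r3c1 = 1.
5 is placed in column 1, leaving r5c1 = 4.
4 is placed in row 5, leaving r5c2 = 5.
Column 1 already has 4, which forces r6c1 = 6.
Column 1 already has 4, leaving r1c1 = 3.
The 4 cells of cage d must have sum 13, so r1c2 = 4.
Cage k needs sum 12, which forces r4c1 = 2.
The 3 cells of cage b must have sum 9; hence r4c2 = 1.
Cage b needs sum 9, leaving r4c3 = 3.
4 is placed in column 2, leaving r6c2 = 2.
2 is placed in row 6, leaving r6c3 = 4.
2 is placed in column 2, which forces r2c2 = 3.
3 is placed in column 3; hence r2c3 = 2.

3 4 6 2 1 5 / 5 3 2 1 6 4 / 1 6 5 3 4 2 / 2 1 3 4 5 6 / 4 5 1 6 2 3 / 6 2 4 5 3 1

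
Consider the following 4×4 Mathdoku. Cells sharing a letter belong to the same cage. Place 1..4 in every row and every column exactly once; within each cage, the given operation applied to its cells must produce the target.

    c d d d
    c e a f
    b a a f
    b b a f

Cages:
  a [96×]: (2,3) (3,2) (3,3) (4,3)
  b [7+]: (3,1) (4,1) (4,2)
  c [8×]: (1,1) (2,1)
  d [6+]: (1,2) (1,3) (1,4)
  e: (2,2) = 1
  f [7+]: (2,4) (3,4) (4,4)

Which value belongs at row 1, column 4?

E is a freebie, leaving (2,2) = 1.
Cage a needs product 96, so (3,2) = 4.
Row 1 needs a 4, and only (1,1) is open for it.
Column 1 now contains 4; hence (2,1) = 2.
Row 2 already has 2, so (2,4) = 4.
Column 1 already has 2, which forces (3,1) = 3.
Row 3 already has 3, so (3,3) = 2.
Row 3 now contains 2, so (3,4) = 1.
Column 1 now contains 3, leaving (4,1) = 1.
Column 4 already has 1, leaving (4,4) = 2.
Cage d needs sum 6, so (1,2) = 2.
Cage d has sum 6, which forces (1,3) = 1.
Column 4 already has 2; hence (1,4) = 3.
Row 2 now contains 4; hence (2,3) = 3.
Row 4 now contains 2, which forces (4,2) = 3.
Cage a has product 96, so (4,3) = 4.
The full grid is 4 2 1 3 / 2 1 3 4 / 3 4 2 1 / 1 3 4 2.

3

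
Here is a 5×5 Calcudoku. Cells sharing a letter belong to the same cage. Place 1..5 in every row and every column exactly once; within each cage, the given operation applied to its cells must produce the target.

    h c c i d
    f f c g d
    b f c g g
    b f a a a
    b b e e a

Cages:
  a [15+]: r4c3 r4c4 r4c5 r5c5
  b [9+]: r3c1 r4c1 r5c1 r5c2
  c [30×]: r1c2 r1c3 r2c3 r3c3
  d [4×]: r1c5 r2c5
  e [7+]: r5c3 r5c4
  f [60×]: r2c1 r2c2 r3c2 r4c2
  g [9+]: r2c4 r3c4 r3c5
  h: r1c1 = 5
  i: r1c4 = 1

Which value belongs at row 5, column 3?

H is a freebie; hence r1c1 = 5.
Cage i is given, so r1c4 = 1.
Row 1 already has 1, leaving r1c5 = 4.
Column 5 now contains 4, so r2c5 = 1.
The 4 cells of cage c must have product 30, leaving r2c3 = 5.
Cage c needs product 30; hence r3c3 = 1.
In column 2, 4 can only go at r2c2, so r2c2 = 4.
Cage f needs product 60, leaving r2c1 = 3.
Row 2 already has 3; hence r2c4 = 2.
The 4 cells of cage f must have product 60, so r3c2 = 5.
Row 3 now contains 5; hence r3c4 = 4.
Cage f needs product 60, leaving r4c2 = 1.
Row 3 already has 4, leaving r3c1 = 2.
Cage g needs sum 9; hence r3c5 = 3.
Cage b needs sum 9, so r4c1 = 4.
The 4 cells of cage b must have sum 9; hence r5c1 = 1.
Cage b needs sum 9, which forces r5c2 = 2.
2 is placed in row 5, so r5c3 = 4.
Column 5 already has 3, leaving r5c5 = 5.
Column 2 already has 2, so r1c2 = 3.
The 4 cells of cage c must have product 30, which forces r1c3 = 2.
Cage a needs sum 15; hence r4c3 = 3.
The 4 cells of cage a must have sum 15, leaving r4c4 = 5.
5 is placed in column 5, so r4c5 = 2.
Row 5 already has 5, leaving r5c4 = 3.
The full grid is 5 3 2 1 4 / 3 4 5 2 1 / 2 5 1 4 3 / 4 1 3 5 2 / 1 2 4 3 5.

4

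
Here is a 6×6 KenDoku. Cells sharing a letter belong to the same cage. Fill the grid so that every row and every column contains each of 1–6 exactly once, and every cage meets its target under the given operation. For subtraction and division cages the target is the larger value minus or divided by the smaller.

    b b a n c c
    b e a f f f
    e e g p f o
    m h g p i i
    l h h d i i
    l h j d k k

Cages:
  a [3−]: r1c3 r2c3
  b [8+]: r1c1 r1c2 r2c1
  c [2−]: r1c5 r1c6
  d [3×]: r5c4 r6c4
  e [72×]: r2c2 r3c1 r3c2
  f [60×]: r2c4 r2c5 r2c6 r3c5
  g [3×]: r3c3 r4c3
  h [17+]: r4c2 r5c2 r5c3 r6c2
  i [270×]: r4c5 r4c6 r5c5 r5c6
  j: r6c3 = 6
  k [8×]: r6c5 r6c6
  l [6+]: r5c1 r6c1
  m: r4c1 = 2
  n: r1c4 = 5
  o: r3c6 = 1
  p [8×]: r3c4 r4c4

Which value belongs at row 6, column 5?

2

Cage n is given, which forces r1c4 = 5.
O is a freebie, leaving r3c6 = 1.
M is a freebie, so r4c1 = 2.
Row 4 now contains 2, so r4c4 = 4.
Cage j is a single given cell, which forces r6c3 = 6.
Row 3 already has 1, so r3c3 = 3.
Column 4 now contains 4; hence r3c4 = 2.
Cage g needs two cells with product 3, which forces r4c3 = 1.
The two cells of cage a must have difference 3, which forces r1c3 = 2.
Cage e has product 72; hence r2c2 = 3.
Cage a's pair has difference 3, leaving r2c3 = 5.
Column 3 already has 5; hence r5c3 = 4.
Cage f needs product 60; hence r3c5 = 5.
The only place for 4 in row 2 is r2c1.
The 3 cells of cage b must have sum 8; hence r1c1 = 3.
The 3 cells of cage b must have sum 8, so r1c2 = 1.
Column 1 now contains 4; hence r3c1 = 6.
Cage e has product 72; hence r3c2 = 4.
In row 5, 2 can only go at r5c2, so r5c2 = 2.
The 4 cells of cage h must have sum 17; hence r4c2 = 6.
Row 4 now contains 6, which forces r4c5 = 3.
Row 4 now contains 3, so r4c6 = 5.
Column 5 now contains 3, leaving r5c5 = 6.
Column 6 now contains 5, leaving r5c6 = 3.
Column 2 already has 2, leaving r6c2 = 5.
6 is placed in column 5, leaving r1c5 = 4.
Cage c's pair has difference 2, leaving r1c6 = 6.
Column 6 already has 6, which forces r2c6 = 2.
The two cells of cage l must have sum 6; hence r5c1 = 5.
Row 5 already has 3, which forces r5c4 = 1.
Row 6 already has 5, so r6c1 = 1.
Cage d's pair has product 3; hence r6c4 = 3.
Column 5 already has 4; hence r6c5 = 2.
Column 6 already has 2, so r6c6 = 4.
1 is placed in column 4, which forces r2c4 = 6.
Row 2 now contains 2, which forces r2c5 = 1.
Completed grid: 3 1 2 5 4 6 / 4 3 5 6 1 2 / 6 4 3 2 5 1 / 2 6 1 4 3 5 / 5 2 4 1 6 3 / 1 5 6 3 2 4.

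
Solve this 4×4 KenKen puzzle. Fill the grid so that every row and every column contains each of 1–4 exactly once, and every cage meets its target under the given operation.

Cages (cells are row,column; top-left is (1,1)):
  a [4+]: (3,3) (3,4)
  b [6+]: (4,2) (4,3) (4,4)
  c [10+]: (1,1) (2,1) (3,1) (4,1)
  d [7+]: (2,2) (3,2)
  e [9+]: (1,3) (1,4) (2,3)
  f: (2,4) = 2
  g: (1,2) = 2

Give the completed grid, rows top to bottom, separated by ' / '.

G is a freebie, so (1,2) = 2.
F is a freebie; hence (2,4) = 2.
Cage e has sum 9, leaving (1,3) = 1.
The 3 cells of cage e must have sum 9, so (1,4) = 4.
The 3 cells of cage e must have sum 9, which forces (2,3) = 4.
Column 3 now contains 1, so (3,3) = 3.
Row 3 now contains 3, leaving (3,4) = 1.
Cage b has sum 6, which forces (4,3) = 2.
Column 4 now contains 1, which forces (4,4) = 3.
4 is placed in row 1; hence (1,1) = 3.
The 4 cells of cage c must have sum 10, which forces (2,1) = 1.
Row 2 now contains 4; hence (2,2) = 3.
Cage c has sum 10, so (3,1) = 2.
Row 3 now contains 3; hence (3,2) = 4.
Cage c has sum 10, leaving (4,1) = 4.
Row 4 already has 3, so (4,2) = 1.

3 2 1 4 / 1 3 4 2 / 2 4 3 1 / 4 1 2 3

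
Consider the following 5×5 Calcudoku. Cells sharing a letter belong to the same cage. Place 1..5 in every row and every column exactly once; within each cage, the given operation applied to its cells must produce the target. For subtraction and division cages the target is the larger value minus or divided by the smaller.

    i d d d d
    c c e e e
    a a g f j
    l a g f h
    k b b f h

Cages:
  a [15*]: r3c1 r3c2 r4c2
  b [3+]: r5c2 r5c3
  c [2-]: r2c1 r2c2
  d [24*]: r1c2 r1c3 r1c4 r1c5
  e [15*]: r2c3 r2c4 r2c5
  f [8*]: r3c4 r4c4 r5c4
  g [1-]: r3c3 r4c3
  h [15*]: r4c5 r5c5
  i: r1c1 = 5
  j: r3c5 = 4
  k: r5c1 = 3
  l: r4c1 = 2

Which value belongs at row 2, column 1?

4

I is a freebie, so r1c1 = 5.
Cage j is a single given cell; hence r3c5 = 4.
Cage l is given; hence r4c1 = 2.
Cage k is a single given cell; hence r5c1 = 3.
Row 5 already has 3; hence r5c5 = 5.
Column 1 already has 3; hence r3c1 = 1.
Row 3 already has 1, leaving r3c4 = 2.
Column 5 already has 5; hence r4c5 = 3.
Column 1 already has 1, leaving r2c1 = 4.
Cage c's pair has difference 2; hence r2c2 = 2.
Column 5 now contains 3, leaving r2c5 = 1.
Cage a has product 15, so r3c2 = 3.
3 is placed in row 3, so r3c3 = 5.
3 is placed in row 4, which forces r4c2 = 5.
Cage g needs two cells with difference 1, so r4c3 = 4.
Row 4 now contains 4; hence r4c4 = 1.
Column 2 already has 2, leaving r5c2 = 1.
Row 5 already has 1, which forces r5c3 = 2.
1 is placed in column 4, leaving r5c4 = 4.
Column 2 already has 1, so r1c2 = 4.
The 4 cells of cage d must have product 24; hence r1c3 = 1.
4 is placed in column 4, so r1c4 = 3.
1 is placed in column 5; hence r1c5 = 2.
Column 3 already has 5, which forces r2c3 = 3.
The 3 cells of cage e must have product 15, which forces r2c4 = 5.
Completed grid: 5 4 1 3 2 / 4 2 3 5 1 / 1 3 5 2 4 / 2 5 4 1 3 / 3 1 2 4 5.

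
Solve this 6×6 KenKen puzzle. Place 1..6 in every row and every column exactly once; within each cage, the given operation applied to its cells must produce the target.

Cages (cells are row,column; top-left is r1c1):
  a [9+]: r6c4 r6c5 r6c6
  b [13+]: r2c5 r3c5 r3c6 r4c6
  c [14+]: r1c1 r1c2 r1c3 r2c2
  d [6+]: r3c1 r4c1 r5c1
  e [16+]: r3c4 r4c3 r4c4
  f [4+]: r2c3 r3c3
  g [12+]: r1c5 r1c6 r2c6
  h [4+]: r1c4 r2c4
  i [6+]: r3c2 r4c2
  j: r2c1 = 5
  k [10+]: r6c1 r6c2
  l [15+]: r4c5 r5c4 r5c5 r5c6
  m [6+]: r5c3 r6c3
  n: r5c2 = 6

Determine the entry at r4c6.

2

J is a freebie, which forces r2c1 = 5.
Cage n is a single given cell, which forces r5c2 = 6.
6 is placed in column 2, which forces r6c2 = 4.
Row 6 now contains 4; hence r6c1 = 6.
In row 6, 2 can only go at r6c3, so r6c3 = 2.
The two cells of cage m must have sum 6, leaving r5c3 = 4.
Column 1 needs a 4, and only r1c1 is open for it.
In column 4, 2 can only go at r5c4, so r5c4 = 2.
Cage l has sum 15, so r4c5 = 5.
The 4 cells of cage l must have sum 15; hence r5c5 = 3.
The 4 cells of cage l must have sum 15, so r5c6 = 5.
Column 5 now contains 3, which forces r6c5 = 1.
1 is placed in row 6, which forces r6c6 = 3.
Cage g has sum 12; hence r2c6 = 4.
The two cells of cage i must have sum 6, which forces r3c2 = 5.
Cage e has sum 16, so r3c4 = 6.
5 is placed in row 4; hence r4c2 = 1.
5 is placed in row 4, so r4c3 = 6.
The 3 cells of cage e must have sum 16, which forces r4c4 = 4.
Row 4 already has 6, so r4c6 = 2.
Row 5 now contains 3, so r5c1 = 1.
Row 6 already has 3, which forces r6c4 = 5.
The 4 cells of cage c must have sum 14, which forces r1c3 = 5.
The 3 cells of cage g must have sum 12, so r1c5 = 2.
2 is placed in column 6, so r1c6 = 6.
Cage b needs sum 13, leaving r2c5 = 6.
Cage d needs sum 6, which forces r3c1 = 2.
The 4 cells of cage b must have sum 13, which forces r3c5 = 4.
2 is placed in column 6, leaving r3c6 = 1.
2 is placed in row 4, which forces r4c1 = 3.
2 is placed in row 1; hence r1c2 = 3.
Row 1 now contains 3, which forces r1c4 = 1.
Cage c has sum 14, leaving r2c2 = 2.
The two cells of cage f must have sum 4, so r2c3 = 1.
Column 4 now contains 1, leaving r2c4 = 3.
Row 3 already has 1, so r3c3 = 3.
Filled in: 4 3 5 1 2 6 / 5 2 1 3 6 4 / 2 5 3 6 4 1 / 3 1 6 4 5 2 / 1 6 4 2 3 5 / 6 4 2 5 1 3.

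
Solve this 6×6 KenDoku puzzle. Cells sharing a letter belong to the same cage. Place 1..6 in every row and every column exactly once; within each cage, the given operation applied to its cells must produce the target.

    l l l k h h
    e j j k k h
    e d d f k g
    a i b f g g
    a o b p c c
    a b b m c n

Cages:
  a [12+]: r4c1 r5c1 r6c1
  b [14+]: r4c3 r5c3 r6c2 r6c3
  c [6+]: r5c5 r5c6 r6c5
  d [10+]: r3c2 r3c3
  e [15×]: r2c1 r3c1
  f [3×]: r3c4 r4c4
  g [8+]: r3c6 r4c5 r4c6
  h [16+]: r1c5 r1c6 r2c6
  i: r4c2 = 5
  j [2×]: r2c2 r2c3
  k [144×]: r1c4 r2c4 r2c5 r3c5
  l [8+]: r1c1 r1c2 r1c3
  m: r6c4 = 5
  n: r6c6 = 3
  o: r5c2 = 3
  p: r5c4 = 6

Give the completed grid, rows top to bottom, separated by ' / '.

I is a freebie, so r4c2 = 5.
Cage o is given; hence r5c2 = 3.
Cage p is a single given cell; hence r5c4 = 6.
M is a freebie; hence r6c4 = 5.
Cage n is given, so r6c6 = 3.
Cage c needs sum 6, so r5c5 = 4.
Cage c needs sum 6; hence r5c6 = 1.
Cage c has sum 6; hence r6c5 = 1.
The 3 cells of cage g must have sum 8; hence r3c6 = 2.
Cage g has sum 8, leaving r4c5 = 2.
The 3 cells of cage g must have sum 8, so r4c6 = 4.
Cage h has sum 16, leaving r1c5 = 5.
Column 6 already has 4, so r1c6 = 6.
The 3 cells of cage h must have sum 16, so r2c6 = 5.
Row 2 already has 5, leaving r2c1 = 3.
3 is placed in row 2, which forces r2c5 = 6.
The two cells of cage e must have product 15, so r3c1 = 5.
Column 5 now contains 6, leaving r3c5 = 3.
5 is placed in column 1, so r5c1 = 2.
2 is placed in row 5, which forces r5c3 = 5.
Cage l needs sum 8, which forces r1c3 = 3.
Row 3 now contains 3, so r3c4 = 1.
Cage a needs sum 12; hence r4c1 = 6.
Column 3 already has 3, which forces r4c3 = 1.
Cage f's pair has product 3, which forces r4c4 = 3.
The 3 cells of cage a must have sum 12, leaving r6c1 = 4.
4 is placed in column 1, so r1c1 = 1.
Cage l needs sum 8, so r1c2 = 4.
4 is placed in row 1; hence r1c4 = 2.
Cage j needs two cells with product 2, so r2c2 = 1.
Column 3 already has 1, so r2c3 = 2.
Column 4 already has 2, which forces r2c4 = 4.
Column 2 already has 4, so r3c2 = 6.
Row 3 now contains 6, so r3c3 = 4.
6 is placed in column 2, so r6c2 = 2.
Column 3 already has 2; hence r6c3 = 6.

1 4 3 2 5 6 / 3 1 2 4 6 5 / 5 6 4 1 3 2 / 6 5 1 3 2 4 / 2 3 5 6 4 1 / 4 2 6 5 1 3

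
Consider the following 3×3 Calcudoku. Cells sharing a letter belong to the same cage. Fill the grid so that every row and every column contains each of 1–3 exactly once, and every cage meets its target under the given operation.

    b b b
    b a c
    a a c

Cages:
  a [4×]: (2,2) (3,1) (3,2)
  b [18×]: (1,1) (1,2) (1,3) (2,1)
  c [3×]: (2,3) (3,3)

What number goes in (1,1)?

Cage b needs product 18, leaving (2,1) = 3.
Cage a needs product 4, leaving (2,2) = 2.
Row 2 now contains 3; hence (2,3) = 1.
Cage a has product 4; hence (3,1) = 2.
Cage a needs product 4; hence (3,2) = 1.
Column 3 already has 1, so (3,3) = 3.
Column 1 now contains 2, which forces (1,1) = 1.
Column 2 already has 1, leaving (1,2) = 3.
3 is placed in column 3, leaving (1,3) = 2.
The full grid is 1 3 2 / 3 2 1 / 2 1 3.

1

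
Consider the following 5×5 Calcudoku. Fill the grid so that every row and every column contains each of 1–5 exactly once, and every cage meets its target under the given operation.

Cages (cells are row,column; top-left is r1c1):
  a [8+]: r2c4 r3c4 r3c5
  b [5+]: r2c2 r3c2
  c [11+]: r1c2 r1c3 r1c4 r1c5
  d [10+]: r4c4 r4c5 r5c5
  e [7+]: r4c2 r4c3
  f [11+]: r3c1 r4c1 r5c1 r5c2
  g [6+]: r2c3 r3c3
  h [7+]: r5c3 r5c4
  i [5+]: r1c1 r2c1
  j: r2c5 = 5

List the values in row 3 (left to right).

5 2 4 1 3

Cage j is a single given cell, leaving r2c5 = 5.
The only place for 4 in row 1 is r1c1.
Cage i's pair has sum 5; hence r2c1 = 1.
The 4 cells of cage f must have sum 11, which forces r5c2 = 1.
Row 4 needs a 1, and only r4c5 is open for it.
Cage d has sum 10, so r4c4 = 5.
Cage d has sum 10; hence r5c5 = 4.
Cage h needs two cells with sum 7, which forces r5c3 = 5.
The two cells of cage h must have sum 7, which forces r5c4 = 2.
The 4 cells of cage c must have sum 11; hence r1c2 = 5.
Cage a has sum 8; hence r2c4 = 4.
The 4 cells of cage f must have sum 11, which forces r3c1 = 5.
Cage a has sum 8, leaving r3c4 = 1.
The 3 cells of cage a must have sum 8, leaving r3c5 = 3.
The 4 cells of cage f must have sum 11, which forces r4c1 = 2.
2 is placed in row 5, leaving r5c1 = 3.
The 4 cells of cage c must have sum 11; hence r1c3 = 1.
1 is placed in column 4, which forces r1c4 = 3.
Column 5 now contains 3, leaving r1c5 = 2.
Cage b's pair has sum 5, which forces r2c2 = 3.
4 is placed in row 2, leaving r2c3 = 2.
Row 3 now contains 3, leaving r3c2 = 2.
Cage g needs two cells with sum 6, so r3c3 = 4.
Column 2 already has 3, which forces r4c2 = 4.
4 is placed in column 3, leaving r4c3 = 3.
Filled in: 4 5 1 3 2 / 1 3 2 4 5 / 5 2 4 1 3 / 2 4 3 5 1 / 3 1 5 2 4.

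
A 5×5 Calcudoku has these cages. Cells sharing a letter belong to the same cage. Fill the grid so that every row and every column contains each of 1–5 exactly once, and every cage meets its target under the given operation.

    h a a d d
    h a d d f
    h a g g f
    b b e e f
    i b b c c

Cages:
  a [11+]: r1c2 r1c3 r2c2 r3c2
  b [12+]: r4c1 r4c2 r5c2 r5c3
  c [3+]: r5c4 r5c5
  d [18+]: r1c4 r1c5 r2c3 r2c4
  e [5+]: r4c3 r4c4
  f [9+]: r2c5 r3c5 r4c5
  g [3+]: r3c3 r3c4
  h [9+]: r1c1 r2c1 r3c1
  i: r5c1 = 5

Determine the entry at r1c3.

I is a freebie, which forces r5c1 = 5.
The only place for 1 in column 1 is r4c1.
The only place for 3 in row 5 is r5c2.
Cage b needs sum 12; hence r4c2 = 4.
The 4 cells of cage b must have sum 12, so r5c3 = 4.
Cage a has sum 11, which forces r1c3 = 3.
Cage d has sum 18, leaving r1c4 = 5.
Cage d has sum 18, leaving r1c5 = 4.
Column 3 now contains 4; hence r2c3 = 5.
Cage d has sum 18; hence r2c4 = 4.
3 is placed in column 3, leaving r4c3 = 2.
Row 4 now contains 2, which forces r4c4 = 3.
Row 4 now contains 3, which forces r4c5 = 5.
4 is placed in row 1; hence r1c1 = 2.
Row 1 already has 2, so r1c2 = 1.
The 3 cells of cage h must have sum 9, so r2c1 = 3.
Column 2 now contains 1; hence r2c2 = 2.
Row 2 now contains 3, leaving r2c5 = 1.
Cage h needs sum 9, so r3c1 = 4.
Cage a needs sum 11, which forces r3c2 = 5.
2 is placed in column 3, leaving r3c3 = 1.
Cage g's pair has sum 3, so r3c4 = 2.
Column 5 now contains 1, leaving r3c5 = 3.
2 is placed in column 4, which forces r5c4 = 1.
Column 5 now contains 1, which forces r5c5 = 2.
Filled in: 2 1 3 5 4 / 3 2 5 4 1 / 4 5 1 2 3 / 1 4 2 3 5 / 5 3 4 1 2.

3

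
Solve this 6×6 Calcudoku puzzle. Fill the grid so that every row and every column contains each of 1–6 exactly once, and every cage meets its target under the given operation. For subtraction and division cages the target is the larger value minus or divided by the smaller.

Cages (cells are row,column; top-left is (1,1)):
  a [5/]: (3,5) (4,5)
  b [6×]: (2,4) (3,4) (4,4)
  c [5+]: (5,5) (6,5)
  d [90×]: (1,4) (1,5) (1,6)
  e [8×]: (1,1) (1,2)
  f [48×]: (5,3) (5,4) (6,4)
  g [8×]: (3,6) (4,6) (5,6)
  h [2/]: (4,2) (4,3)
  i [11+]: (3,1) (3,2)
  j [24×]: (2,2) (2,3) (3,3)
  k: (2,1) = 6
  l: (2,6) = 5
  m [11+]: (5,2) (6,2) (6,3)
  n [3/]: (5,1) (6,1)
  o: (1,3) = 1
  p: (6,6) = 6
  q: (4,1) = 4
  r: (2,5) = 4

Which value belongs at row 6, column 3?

Cage o is given; hence (1,3) = 1.
Cage k is a single given cell, so (2,1) = 6.
R is a freebie, which forces (2,5) = 4.
Cage l is a single given cell, which forces (2,6) = 5.
6 is placed in column 1; hence (3,1) = 5.
5 is placed in row 3; hence (3,2) = 6.
5 is placed in row 3; hence (3,5) = 1.
Q is a freebie, leaving (4,1) = 4.
Column 5 already has 1, which forces (4,5) = 5.
P is a freebie, leaving (6,6) = 6.
Column 1 already has 4, which forces (1,1) = 2.
Cage e needs two cells with product 8, leaving (1,2) = 4.
Cage d has product 90; hence (1,4) = 5.
Cage d has product 90, so (1,5) = 6.
Column 6 now contains 6, leaving (1,6) = 3.
The 3 cells of cage j must have product 24, which forces (3,3) = 4.
4 is placed in row 3; hence (3,6) = 2.
Column 6 now contains 2, so (4,6) = 1.
1 is placed in column 6, leaving (5,6) = 4.
The 3 cells of cage b must have product 6; hence (2,4) = 1.
Row 3 now contains 2, leaving (3,4) = 3.
Row 4 now contains 1, leaving (4,2) = 3.
Cage h needs two cells with quotient 2, which forces (4,3) = 6.
The 3 cells of cage b must have product 6, which forces (4,4) = 2.
Column 2 already has 3; hence (5,2) = 5.
6 is placed in column 3; hence (5,3) = 2.
2 is placed in column 4, leaving (5,4) = 6.
Row 5 already has 2, which forces (5,5) = 3.
5 is placed in column 2, leaving (6,2) = 1.
Cage f has product 48, leaving (6,4) = 4.
Column 5 now contains 3, leaving (6,5) = 2.
Column 2 already has 3, so (2,2) = 2.
Column 3 already has 2; hence (2,3) = 3.
3 is placed in row 5, which forces (5,1) = 1.
1 is placed in row 6, leaving (6,1) = 3.
The 3 cells of cage m must have sum 11, leaving (6,3) = 5.
The full grid is 2 4 1 5 6 3 / 6 2 3 1 4 5 / 5 6 4 3 1 2 / 4 3 6 2 5 1 / 1 5 2 6 3 4 / 3 1 5 4 2 6.

5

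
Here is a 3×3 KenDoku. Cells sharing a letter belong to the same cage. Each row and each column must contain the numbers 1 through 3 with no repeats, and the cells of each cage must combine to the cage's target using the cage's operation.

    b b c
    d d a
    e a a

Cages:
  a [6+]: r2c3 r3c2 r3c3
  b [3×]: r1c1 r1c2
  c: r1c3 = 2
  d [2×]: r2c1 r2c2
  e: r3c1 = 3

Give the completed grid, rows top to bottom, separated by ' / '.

1 3 2 / 2 1 3 / 3 2 1

Cage c is given, so r1c3 = 2.
Cage e is a single given cell; hence r3c1 = 3.
Row 3 already has 3, leaving r3c3 = 1.
Column 1 now contains 3, so r1c1 = 1.
The two cells of cage b must have product 3, leaving r1c2 = 3.
Column 1 already has 1, leaving r2c1 = 2.
Row 2 already has 2, which forces r2c2 = 1.
1 is placed in column 3; hence r2c3 = 3.
Row 3 already has 1; hence r3c2 = 2.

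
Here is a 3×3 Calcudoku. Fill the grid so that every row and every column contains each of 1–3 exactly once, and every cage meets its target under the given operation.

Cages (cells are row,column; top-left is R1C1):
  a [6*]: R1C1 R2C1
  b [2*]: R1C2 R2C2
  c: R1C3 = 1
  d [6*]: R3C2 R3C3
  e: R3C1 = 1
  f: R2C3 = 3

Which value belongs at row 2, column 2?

Cage c is a single given cell, which forces R1C3 = 1.
Cage f is given, leaving R2C3 = 3.
E is a freebie, which forces R3C1 = 1.
3 is placed in column 3; hence R3C3 = 2.
Cage a needs two cells with product 6; hence R1C1 = 3.
Row 1 now contains 1, which forces R1C2 = 2.
Row 2 now contains 3; hence R2C1 = 2.
Cage b's pair has product 2, leaving R2C2 = 1.
2 is placed in row 3, which forces R3C2 = 3.
Filled in: 3 2 1 / 2 1 3 / 1 3 2.

1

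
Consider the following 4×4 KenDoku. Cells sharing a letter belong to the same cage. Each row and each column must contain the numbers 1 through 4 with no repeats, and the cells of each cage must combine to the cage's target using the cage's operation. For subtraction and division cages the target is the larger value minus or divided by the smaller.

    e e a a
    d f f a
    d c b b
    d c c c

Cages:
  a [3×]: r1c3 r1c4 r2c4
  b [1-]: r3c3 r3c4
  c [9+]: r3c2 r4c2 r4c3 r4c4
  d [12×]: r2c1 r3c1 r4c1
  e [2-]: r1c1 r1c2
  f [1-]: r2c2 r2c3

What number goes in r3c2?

Cage a has product 3, which forces r1c3 = 1.
The 3 cells of cage a must have product 3, leaving r1c4 = 3.
The 3 cells of cage a must have product 3, so r2c4 = 1.
Cage b needs two cells with difference 1, leaving r3c3 = 3.
The 4 cells of cage c must have sum 9, which forces r4c2 = 1.
The two cells of cage f must have difference 1, so r2c2 = 3.
Cage d has product 12, so r3c1 = 1.
Row 3 now contains 3, so r3c2 = 2.
Row 3 already has 2, which forces r3c4 = 4.
Column 4 already has 4, so r4c4 = 2.
The two cells of cage e must have difference 2, which forces r1c1 = 2.
Column 2 already has 2; hence r1c2 = 4.
3 is placed in row 2, leaving r2c1 = 4.
Row 2 now contains 4, so r2c3 = 2.
Cage d needs product 12; hence r4c1 = 3.
2 is placed in row 4; hence r4c3 = 4.
Filled in: 2 4 1 3 / 4 3 2 1 / 1 2 3 4 / 3 1 4 2.

2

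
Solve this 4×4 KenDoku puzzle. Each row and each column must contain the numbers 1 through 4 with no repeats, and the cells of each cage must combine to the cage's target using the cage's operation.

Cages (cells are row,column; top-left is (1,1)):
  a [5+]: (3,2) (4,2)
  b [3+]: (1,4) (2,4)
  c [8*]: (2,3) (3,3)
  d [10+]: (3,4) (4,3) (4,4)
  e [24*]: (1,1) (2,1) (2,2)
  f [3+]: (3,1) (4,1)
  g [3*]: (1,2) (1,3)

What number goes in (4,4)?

4

Row 1 needs a 4, and only (1,1) is open for it.
In row 1, 2 can only go at (1,4), so (1,4) = 2.
Column 4 already has 2, which forces (2,4) = 1.
The 3 cells of cage d must have sum 10, which forces (3,4) = 3.
The 3 cells of cage d must have sum 10, so (4,3) = 3.
Column 4 already has 2; hence (4,4) = 4.
Cage g's pair has product 3, so (1,2) = 3.
3 is placed in column 3, which forces (1,3) = 1.
3 is placed in column 2, so (2,2) = 2.
Row 2 now contains 2, leaving (2,3) = 4.
Cage a needs two cells with sum 5; hence (3,2) = 4.
Column 3 now contains 4, leaving (3,3) = 2.
Cage a's pair has sum 5, which forces (4,2) = 1.
Row 2 now contains 2, which forces (2,1) = 3.
Row 3 now contains 2, which forces (3,1) = 1.
Row 4 now contains 1, so (4,1) = 2.
The full grid is 4 3 1 2 / 3 2 4 1 / 1 4 2 3 / 2 1 3 4.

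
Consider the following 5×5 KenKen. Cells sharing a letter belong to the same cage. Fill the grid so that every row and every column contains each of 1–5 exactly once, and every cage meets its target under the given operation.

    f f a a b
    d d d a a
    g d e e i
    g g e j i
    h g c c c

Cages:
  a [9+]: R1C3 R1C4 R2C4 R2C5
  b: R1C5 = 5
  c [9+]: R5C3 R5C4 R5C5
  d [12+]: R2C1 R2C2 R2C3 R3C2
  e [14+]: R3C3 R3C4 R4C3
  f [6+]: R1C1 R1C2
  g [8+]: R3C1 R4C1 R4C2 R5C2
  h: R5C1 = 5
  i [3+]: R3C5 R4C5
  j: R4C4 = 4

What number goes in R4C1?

Cage b is given, leaving R1C5 = 5.
Cage e needs sum 14, leaving R3C3 = 4.
Cage e needs sum 14, so R3C4 = 5.
Cage e has sum 14, leaving R4C3 = 5.
Cage j is given, so R4C4 = 4.
Cage h is a single given cell, leaving R5C1 = 5.
Cage c has sum 9; hence R5C5 = 4.
In row 2, 5 can only go at R2C2, so R2C2 = 5.
Row 2 needs a 4, and only R2C1 is open for it.
Column 1 already has 4; hence R1C1 = 2.
Cage f needs two cells with sum 6; hence R1C2 = 4.
In row 2, 1 can only go at R2C3, so R2C3 = 1.
Column 3 already has 1, which forces R1C3 = 3.
Cage a has sum 9, which forces R1C4 = 1.
The 4 cells of cage d must have sum 12, which forces R3C2 = 2.
2 is placed in row 3, leaving R3C5 = 1.
Column 5 now contains 1; hence R4C5 = 2.
Column 3 already has 3, leaving R5C3 = 2.
Row 5 already has 2, so R5C4 = 3.
3 is placed in column 4, leaving R2C4 = 2.
2 is placed in column 5, so R2C5 = 3.
1 is placed in row 3, leaving R3C1 = 3.
Cage g needs sum 8; hence R4C1 = 1.
The 4 cells of cage g must have sum 8; hence R4C2 = 3.
Row 5 already has 3; hence R5C2 = 1.
The full grid is 2 4 3 1 5 / 4 5 1 2 3 / 3 2 4 5 1 / 1 3 5 4 2 / 5 1 2 3 4.

1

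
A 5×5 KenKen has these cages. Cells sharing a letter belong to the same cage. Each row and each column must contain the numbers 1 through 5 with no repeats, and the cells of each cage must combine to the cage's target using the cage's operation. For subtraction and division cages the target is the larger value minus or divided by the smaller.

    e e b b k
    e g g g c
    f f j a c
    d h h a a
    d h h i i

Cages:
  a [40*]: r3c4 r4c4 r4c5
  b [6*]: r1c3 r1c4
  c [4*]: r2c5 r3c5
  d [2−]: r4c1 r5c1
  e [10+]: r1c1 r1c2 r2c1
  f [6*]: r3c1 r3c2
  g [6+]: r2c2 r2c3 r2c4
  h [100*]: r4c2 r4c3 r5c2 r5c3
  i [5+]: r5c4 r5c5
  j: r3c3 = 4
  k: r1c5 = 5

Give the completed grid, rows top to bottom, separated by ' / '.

K is a freebie; hence r1c5 = 5.
Cage j is a single given cell; hence r3c3 = 4.
Row 3 already has 4; hence r3c5 = 1.
Column 5 now contains 1, which forces r2c5 = 4.
4 is placed in column 5, so r4c5 = 2.
Column 5 already has 2, which forces r5c5 = 3.
Cage a needs product 40, which forces r3c4 = 5.
Cage a needs product 40; hence r4c4 = 4.
Cage i needs two cells with sum 5; hence r5c4 = 2.
Cage b's pair has product 6, which forces r1c3 = 2.
Column 4 already has 2, which forces r1c4 = 3.
3 is placed in column 4; hence r2c4 = 1.
Row 4 already has 4; hence r4c1 = 3.
Row 4 already has 4, so r4c2 = 5.
The 4 cells of cage h must have product 100, leaving r4c3 = 1.
The 4 cells of cage h must have product 100, which forces r5c2 = 4.
Cage h has product 100, which forces r5c3 = 5.
The 3 cells of cage e must have sum 10, leaving r1c1 = 4.
Column 2 now contains 4, leaving r1c2 = 1.
3 is placed in column 1, which forces r2c1 = 5.
The 3 cells of cage g must have sum 6, so r2c2 = 2.
Row 2 already has 1, so r2c3 = 3.
3 is placed in column 1, leaving r3c1 = 2.
The two cells of cage f must have product 6, so r3c2 = 3.
5 is placed in row 5; hence r5c1 = 1.

4 1 2 3 5 / 5 2 3 1 4 / 2 3 4 5 1 / 3 5 1 4 2 / 1 4 5 2 3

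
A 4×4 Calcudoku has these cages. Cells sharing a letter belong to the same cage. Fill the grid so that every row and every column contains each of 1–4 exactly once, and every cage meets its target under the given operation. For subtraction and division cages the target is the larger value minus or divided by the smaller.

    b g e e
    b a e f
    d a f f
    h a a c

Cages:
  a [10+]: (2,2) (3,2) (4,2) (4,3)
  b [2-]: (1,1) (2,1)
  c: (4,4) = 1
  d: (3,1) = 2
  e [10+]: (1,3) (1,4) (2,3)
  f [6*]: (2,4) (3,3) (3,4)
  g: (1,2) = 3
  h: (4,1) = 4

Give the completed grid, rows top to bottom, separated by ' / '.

1 3 2 4 / 3 1 4 2 / 2 4 1 3 / 4 2 3 1

Cage g is given, which forces (1,2) = 3.
Row 1 now contains 3; hence (1,4) = 4.
D is a freebie, so (3,1) = 2.
H is a freebie, leaving (4,1) = 4.
Cage c is a single given cell, which forces (4,4) = 1.
Column 1 now contains 2; hence (1,1) = 1.
Row 1 already has 4, which forces (1,3) = 2.
Cage b's pair has difference 2, which forces (2,1) = 3.
The 3 cells of cage e must have sum 10, so (2,3) = 4.
Cage f has product 6; hence (2,4) = 2.
Cage f has product 6; hence (3,3) = 1.
1 is placed in column 4, so (3,4) = 3.
1 is placed in row 4, which forces (4,2) = 2.
Cage a needs sum 10, which forces (4,3) = 3.
Row 2 already has 4, so (2,2) = 1.
1 is placed in row 3, leaving (3,2) = 4.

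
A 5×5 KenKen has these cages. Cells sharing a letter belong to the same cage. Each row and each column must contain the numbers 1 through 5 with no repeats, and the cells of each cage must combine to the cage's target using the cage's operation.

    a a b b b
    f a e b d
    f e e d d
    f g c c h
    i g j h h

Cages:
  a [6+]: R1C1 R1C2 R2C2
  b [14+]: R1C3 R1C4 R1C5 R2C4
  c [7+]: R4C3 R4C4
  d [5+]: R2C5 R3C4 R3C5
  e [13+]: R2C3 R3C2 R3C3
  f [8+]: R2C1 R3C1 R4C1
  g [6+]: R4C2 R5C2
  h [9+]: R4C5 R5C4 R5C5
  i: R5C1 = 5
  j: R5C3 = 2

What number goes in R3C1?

Cage i is a single given cell; hence R5C1 = 5.
J is a freebie; hence R5C3 = 2.
In row 3, 2 can only go at R3C4, so R3C4 = 2.
Cage d has sum 5; hence R2C5 = 2.
Cage d needs sum 5, which forces R3C5 = 1.
Cage h has sum 9; hence R4C5 = 5.
Cage h needs sum 9, leaving R5C4 = 1.
Cage h has sum 9, which forces R5C5 = 3.
Cage b needs sum 14, which forces R1C3 = 1.
Cage b needs sum 14, leaving R1C4 = 5.
3 is placed in column 5, leaving R1C5 = 4.
Cage b needs sum 14, leaving R2C4 = 4.
Row 4 already has 5, which forces R4C2 = 2.
4 is placed in column 4, which forces R4C4 = 3.
1 is placed in row 5, so R5C2 = 4.
Cage a has sum 6, so R1C1 = 2.
Column 2 already has 2, so R1C2 = 3.
The 3 cells of cage a must have sum 6; hence R2C2 = 1.
Row 2 already has 4, leaving R2C3 = 5.
Column 2 now contains 4, which forces R3C2 = 5.
The 3 cells of cage e must have sum 13, leaving R3C3 = 3.
Row 4 now contains 3; hence R4C3 = 4.
Row 2 already has 1, so R2C1 = 3.
Row 3 now contains 3; hence R3C1 = 4.
Row 4 already has 4; hence R4C1 = 1.
Filled in: 2 3 1 5 4 / 3 1 5 4 2 / 4 5 3 2 1 / 1 2 4 3 5 / 5 4 2 1 3.

4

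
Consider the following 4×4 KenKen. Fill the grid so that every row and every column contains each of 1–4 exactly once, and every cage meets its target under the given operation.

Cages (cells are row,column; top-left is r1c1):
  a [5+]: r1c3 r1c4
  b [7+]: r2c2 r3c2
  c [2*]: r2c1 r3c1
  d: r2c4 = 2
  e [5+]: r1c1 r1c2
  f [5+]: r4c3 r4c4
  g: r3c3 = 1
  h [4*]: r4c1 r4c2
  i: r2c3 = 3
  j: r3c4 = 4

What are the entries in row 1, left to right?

3 2 4 1

I is a freebie; hence r2c3 = 3.
Cage d is a single given cell, so r2c4 = 2.
Cage g is a single given cell, which forces r3c3 = 1.
Cage j is given, leaving r3c4 = 4.
2 is placed in row 2; hence r2c1 = 1.
Row 2 already has 3, which forces r2c2 = 4.
1 is placed in row 3; hence r3c1 = 2.
Row 3 now contains 4, which forces r3c2 = 3.
Column 1 now contains 1, leaving r4c1 = 4.
Column 2 already has 4, so r4c2 = 1.
Row 4 now contains 4; hence r4c3 = 2.
1 is placed in row 4; hence r4c4 = 3.
4 is placed in column 1, so r1c1 = 3.
1 is placed in column 2; hence r1c2 = 2.
Column 3 already has 2; hence r1c3 = 4.
Column 4 already has 3, which forces r1c4 = 1.
Completed grid: 3 2 4 1 / 1 4 3 2 / 2 3 1 4 / 4 1 2 3.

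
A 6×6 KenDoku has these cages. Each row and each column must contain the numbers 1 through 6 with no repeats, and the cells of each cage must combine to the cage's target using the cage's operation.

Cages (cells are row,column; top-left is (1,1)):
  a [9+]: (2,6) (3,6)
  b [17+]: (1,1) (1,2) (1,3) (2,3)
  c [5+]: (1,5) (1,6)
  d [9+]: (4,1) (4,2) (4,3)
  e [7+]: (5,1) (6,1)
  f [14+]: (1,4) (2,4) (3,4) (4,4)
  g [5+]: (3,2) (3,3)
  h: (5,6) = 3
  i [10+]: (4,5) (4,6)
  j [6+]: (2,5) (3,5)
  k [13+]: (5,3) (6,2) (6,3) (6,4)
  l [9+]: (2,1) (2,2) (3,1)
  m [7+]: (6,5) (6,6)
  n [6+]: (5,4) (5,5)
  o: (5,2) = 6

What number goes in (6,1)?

2

Cage o is a single given cell, leaving (5,2) = 6.
Cage h is a single given cell, which forces (5,6) = 3.
The only place for 2 in row 4 is (4,4).
The two cells of cage i must have sum 10; hence (4,5) = 4.
(2,6) and (3,6) in column 6 are {4, 5}, which forces (4,6) = 6.
Column 5 now contains 4, leaving (1,5) = 3.
Cage c needs two cells with sum 5, leaving (1,6) = 2.
Column 6 already has 2, which forces (6,6) = 1.
Cage m's pair has sum 7, which forces (6,5) = 6.
In column 5, 2 can only go at (5,5), so (5,5) = 2.
Cage n needs two cells with sum 6, leaving (5,4) = 4.
Row 5 already has 4, which forces (5,1) = 5.
Row 5 already has 4, leaving (5,3) = 1.
The two cells of cage e must have sum 7, leaving (6,1) = 2.
The only place for 3 in row 2 is (2,1).
3 is placed in column 1; hence (4,1) = 1.
The 3 cells of cage l must have sum 9, which forces (2,2) = 2.
2 is placed in row 2, leaving (2,3) = 6.
Column 1 now contains 1; hence (3,1) = 4.
4 is placed in row 3, leaving (3,6) = 5.
4 is placed in column 1; hence (1,1) = 6.
The 4 cells of cage b must have sum 17, so (1,2) = 1.
The 4 cells of cage b must have sum 17, which forces (1,3) = 4.
Row 1 now contains 1, so (1,4) = 5.
Column 4 already has 5, so (2,4) = 1.
Cage j needs two cells with sum 6, leaving (2,5) = 5.
Column 6 now contains 5, leaving (2,6) = 4.
Cage g needs two cells with sum 5, so (3,2) = 3.
Cage g's pair has sum 5, which forces (3,3) = 2.
Column 4 already has 1, so (3,4) = 6.
Row 3 already has 5, leaving (3,5) = 1.
Column 2 now contains 3, so (4,2) = 5.
Row 4 already has 5; hence (4,3) = 3.
Column 2 already has 5, leaving (6,2) = 4.
Column 3 now contains 3; hence (6,3) = 5.
Column 4 already has 5, so (6,4) = 3.
Filled in: 6 1 4 5 3 2 / 3 2 6 1 5 4 / 4 3 2 6 1 5 / 1 5 3 2 4 6 / 5 6 1 4 2 3 / 2 4 5 3 6 1.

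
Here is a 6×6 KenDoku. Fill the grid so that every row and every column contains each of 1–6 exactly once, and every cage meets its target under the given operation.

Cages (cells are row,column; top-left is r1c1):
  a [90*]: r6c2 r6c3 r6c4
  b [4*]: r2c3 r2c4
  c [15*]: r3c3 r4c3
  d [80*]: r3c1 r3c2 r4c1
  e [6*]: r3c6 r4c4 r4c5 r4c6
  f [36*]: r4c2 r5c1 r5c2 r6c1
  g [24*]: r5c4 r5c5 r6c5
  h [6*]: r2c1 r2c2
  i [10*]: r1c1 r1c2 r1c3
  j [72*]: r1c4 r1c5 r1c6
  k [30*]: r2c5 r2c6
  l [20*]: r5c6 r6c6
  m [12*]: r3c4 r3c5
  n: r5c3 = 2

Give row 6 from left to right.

Cage d needs product 80, so r3c1 = 5.
The 3 cells of cage d must have product 80; hence r3c2 = 4.
5 is placed in row 3, leaving r3c3 = 3.
Cage e needs product 6, which forces r3c6 = 1.
Cage d has product 80, which forces r4c1 = 4.
3 is placed in column 3, leaving r4c3 = 5.
N is a freebie, so r5c3 = 2.
5 is placed in column 3, leaving r6c3 = 6.
The 3 cells of cage i must have product 10, which forces r1c1 = 2.
Cage i needs product 10, which forces r1c2 = 5.
Column 3 already has 2, so r1c3 = 1.
Column 3 now contains 1; hence r2c3 = 4.
Row 2 already has 4, leaving r2c4 = 1.
Column 2 already has 5, so r6c2 = 3.
Row 6 already has 3, so r6c4 = 5.
Row 6 now contains 5, which forces r6c6 = 4.
Cage h needs two cells with product 6; hence r2c1 = 3.
Cage h needs two cells with product 6, which forces r2c2 = 2.
Column 2 already has 2, so r4c2 = 6.
Cage e has product 6; hence r4c5 = 1.
Column 1 now contains 3, leaving r5c1 = 6.
6 is placed in column 2, so r5c2 = 1.
Column 6 now contains 4, leaving r5c6 = 5.
Row 6 already has 3, leaving r6c1 = 1.
1 is placed in column 5, so r6c5 = 2.
Cage k's pair has product 30, which forces r2c5 = 5.
Column 6 now contains 5, so r2c6 = 6.
The two cells of cage m must have product 12, which forces r3c4 = 2.
Column 5 already has 2, so r3c5 = 6.
Column 4 already has 2; hence r4c4 = 3.
3 is placed in row 4, leaving r4c6 = 2.
Column 4 now contains 3, leaving r5c4 = 4.
4 is placed in row 5, leaving r5c5 = 3.
Column 4 already has 4; hence r1c4 = 6.
Column 5 already has 3, so r1c5 = 4.
Column 6 now contains 6, so r1c6 = 3.
The full grid is 2 5 1 6 4 3 / 3 2 4 1 5 6 / 5 4 3 2 6 1 / 4 6 5 3 1 2 / 6 1 2 4 3 5 / 1 3 6 5 2 4.

1 3 6 5 2 4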